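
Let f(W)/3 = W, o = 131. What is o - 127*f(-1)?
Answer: 512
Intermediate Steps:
f(W) = 3*W
o - 127*f(-1) = 131 - 381*(-1) = 131 - 127*(-3) = 131 + 381 = 512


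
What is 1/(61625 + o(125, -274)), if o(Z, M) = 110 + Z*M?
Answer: 1/27485 ≈ 3.6383e-5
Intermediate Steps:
o(Z, M) = 110 + M*Z
1/(61625 + o(125, -274)) = 1/(61625 + (110 - 274*125)) = 1/(61625 + (110 - 34250)) = 1/(61625 - 34140) = 1/27485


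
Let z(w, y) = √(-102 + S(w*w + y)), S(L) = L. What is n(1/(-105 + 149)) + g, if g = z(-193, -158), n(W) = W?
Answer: 1/44 + √36989 ≈ 192.35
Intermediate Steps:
z(w, y) = √(-102 + y + w²) (z(w, y) = √(-102 + (w*w + y)) = √(-102 + (w² + y)) = √(-102 + (y + w²)) = √(-102 + y + w²))
g = √36989 (g = √(-102 - 158 + (-193)²) = √(-102 - 158 + 37249) = √36989 ≈ 192.33)
n(1/(-105 + 149)) + g = 1/(-105 + 149) + √36989 = 1/44 + √36989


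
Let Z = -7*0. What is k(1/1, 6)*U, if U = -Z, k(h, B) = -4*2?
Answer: 0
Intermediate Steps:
Z = 0
k(h, B) = -8
U = 0 (U = -1*0 = 0)
k(1/1, 6)*U = -8*0 = 0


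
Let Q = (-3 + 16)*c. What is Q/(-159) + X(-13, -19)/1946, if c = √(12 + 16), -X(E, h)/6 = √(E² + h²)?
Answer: -26*√7/159 - 3*√530/973 ≈ -0.50362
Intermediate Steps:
X(E, h) = -6*√(E² + h²)
c = 2*√7 (c = √28 = 2*√7 ≈ 5.2915)
Q = 26*√7 (Q = (-3 + 16)*(2*√7) = 13*(2*√7) = 26*√7 ≈ 68.790)
Q/(-159) + X(-13, -19)/1946 = (26*√7)/(-159) - 6*√((-13)² + (-19)²)/1946 = (26*√7)*(-1/159) - 6*√(169 + 361)*(1/1946) = -26*√7/159 - 6*√530*(1/1946) = -26*√7/159 - 3*√530/973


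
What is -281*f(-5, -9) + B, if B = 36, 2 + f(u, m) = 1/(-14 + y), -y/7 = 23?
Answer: 104931/175 ≈ 599.61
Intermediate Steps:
y = -161 (y = -7*23 = -161)
f(u, m) = -351/175 (f(u, m) = -2 + 1/(-14 - 161) = -2 + 1/(-175) = -2 - 1/175 = -351/175)
-281*f(-5, -9) + B = -281*(-351/175) + 36 = 98631/175 + 36 = 104931/175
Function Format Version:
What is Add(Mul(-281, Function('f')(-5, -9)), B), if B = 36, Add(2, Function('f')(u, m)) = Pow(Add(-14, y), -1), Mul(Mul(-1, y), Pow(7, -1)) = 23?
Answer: Rational(104931, 175) ≈ 599.61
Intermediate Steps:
y = -161 (y = Mul(-7, 23) = -161)
Function('f')(u, m) = Rational(-351, 175) (Function('f')(u, m) = Add(-2, Pow(Add(-14, -161), -1)) = Add(-2, Pow(-175, -1)) = Add(-2, Rational(-1, 175)) = Rational(-351, 175))
Add(Mul(-281, Function('f')(-5, -9)), B) = Add(Mul(-281, Rational(-351, 175)), 36) = Add(Rational(98631, 175), 36) = Rational(104931, 175)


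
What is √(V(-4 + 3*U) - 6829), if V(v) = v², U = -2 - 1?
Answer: 6*I*√185 ≈ 81.609*I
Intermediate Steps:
U = -3
√(V(-4 + 3*U) - 6829) = √((-4 + 3*(-3))² - 6829) = √((-4 - 9)² - 6829) = √((-13)² - 6829) = √(169 - 6829) = √(-6660) = 6*I*√185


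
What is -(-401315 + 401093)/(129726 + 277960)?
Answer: 111/203843 ≈ 0.00054454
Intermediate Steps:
-(-401315 + 401093)/(129726 + 277960) = -(-222)/407686 = -1*(-111/203843) = 111/203843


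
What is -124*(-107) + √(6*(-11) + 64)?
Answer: 13268 + I*√2 ≈ 13268.0 + 1.4142*I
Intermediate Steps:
-124*(-107) + √(6*(-11) + 64) = 13268 + √(-66 + 64) = 13268 + √(-2) = 13268 + I*√2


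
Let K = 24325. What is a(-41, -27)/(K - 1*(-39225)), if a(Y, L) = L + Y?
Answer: -34/31775 ≈ -0.0010700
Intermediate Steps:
a(-41, -27)/(K - 1*(-39225)) = (-27 - 41)/(24325 - 1*(-39225)) = -68/(24325 + 39225) = -68/63550 = -68*1/63550 = -34/31775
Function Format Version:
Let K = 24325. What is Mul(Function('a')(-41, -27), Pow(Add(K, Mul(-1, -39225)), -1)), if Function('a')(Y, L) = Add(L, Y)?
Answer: Rational(-34, 31775) ≈ -0.0010700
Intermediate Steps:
Mul(Function('a')(-41, -27), Pow(Add(K, Mul(-1, -39225)), -1)) = Mul(Add(-27, -41), Pow(Add(24325, Mul(-1, -39225)), -1)) = Mul(-68, Pow(Add(24325, 39225), -1)) = Mul(-68, Pow(63550, -1)) = Mul(-68, Rational(1, 63550)) = Rational(-34, 31775)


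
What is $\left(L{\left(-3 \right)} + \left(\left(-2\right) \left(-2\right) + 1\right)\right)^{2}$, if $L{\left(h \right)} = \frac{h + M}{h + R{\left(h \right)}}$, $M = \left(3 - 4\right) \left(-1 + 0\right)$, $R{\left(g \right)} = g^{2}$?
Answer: $\frac{196}{9} \approx 21.778$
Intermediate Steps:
$M = 1$ ($M = \left(-1\right) \left(-1\right) = 1$)
$L{\left(h \right)} = \frac{1 + h}{h + h^{2}}$ ($L{\left(h \right)} = \frac{h + 1}{h + h^{2}} = \frac{1 + h}{h + h^{2}}$)
$\left(L{\left(-3 \right)} + \left(\left(-2\right) \left(-2\right) + 1\right)\right)^{2} = \left(\frac{1}{-3} + \left(\left(-2\right) \left(-2\right) + 1\right)\right)^{2} = \left(- \frac{1}{3} + \left(4 + 1\right)\right)^{2} = \left(- \frac{1}{3} + 5\right)^{2} = \left(\frac{14}{3}\right)^{2} = \frac{196}{9}$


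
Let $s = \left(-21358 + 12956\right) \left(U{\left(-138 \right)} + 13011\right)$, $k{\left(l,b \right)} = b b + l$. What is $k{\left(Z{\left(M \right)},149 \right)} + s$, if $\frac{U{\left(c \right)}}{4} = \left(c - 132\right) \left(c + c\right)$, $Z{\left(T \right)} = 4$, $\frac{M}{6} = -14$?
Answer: $-2613764377$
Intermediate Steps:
$M = -84$ ($M = 6 \left(-14\right) = -84$)
$k{\left(l,b \right)} = l + b^{2}$ ($k{\left(l,b \right)} = b^{2} + l = l + b^{2}$)
$U{\left(c \right)} = 8 c \left(-132 + c\right)$ ($U{\left(c \right)} = 4 \left(c - 132\right) \left(c + c\right) = 4 \left(-132 + c\right) 2 c = 4 \cdot 2 c \left(-132 + c\right) = 8 c \left(-132 + c\right)$)
$s = -2613786582$ ($s = \left(-21358 + 12956\right) \left(8 \left(-138\right) \left(-132 - 138\right) + 13011\right) = - 8402 \left(8 \left(-138\right) \left(-270\right) + 13011\right) = - 8402 \left(298080 + 13011\right) = \left(-8402\right) 311091 = -2613786582$)
$k{\left(Z{\left(M \right)},149 \right)} + s = \left(4 + 149^{2}\right) - 2613786582 = \left(4 + 22201\right) - 2613786582 = 22205 - 2613786582 = -2613764377$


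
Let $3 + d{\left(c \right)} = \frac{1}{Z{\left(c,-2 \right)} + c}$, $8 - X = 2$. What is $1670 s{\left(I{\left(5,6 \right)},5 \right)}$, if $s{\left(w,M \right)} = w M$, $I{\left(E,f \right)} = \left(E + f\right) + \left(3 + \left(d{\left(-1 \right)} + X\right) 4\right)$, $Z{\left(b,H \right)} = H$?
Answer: $\frac{617900}{3} \approx 2.0597 \cdot 10^{5}$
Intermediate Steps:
$X = 6$ ($X = 8 - 2 = 6$)
$d{\left(c \right)} = -3 + \frac{1}{-2 + c}$
$I{\left(E,f \right)} = \frac{41}{3} + E + f$ ($I{\left(E,f \right)} = \left(E + f\right) + \left(3 + \left(\frac{7 - -3}{-2 - 1} + 6\right) 4\right) = \left(E + f\right) + \left(3 + \left(\frac{7 + 3}{-3} + 6\right) 4\right) = \left(E + f\right) + \left(3 + \left(\left(- \frac{1}{3}\right) 10 + 6\right) 4\right) = \left(E + f\right) + \left(3 + \left(- \frac{10}{3} + 6\right) 4\right) = \left(E + f\right) + \left(3 + \frac{8}{3} \cdot 4\right) = \left(E + f\right) + \left(3 + \frac{32}{3}\right) = \left(E + f\right) + \frac{41}{3} = \frac{41}{3} + E + f$)
$s{\left(w,M \right)} = M w$
$1670 s{\left(I{\left(5,6 \right)},5 \right)} = 1670 \cdot 5 \left(\frac{41}{3} + 5 + 6\right) = 1670 \cdot 5 \cdot \frac{74}{3} = 1670 \cdot \frac{370}{3} = \frac{617900}{3}$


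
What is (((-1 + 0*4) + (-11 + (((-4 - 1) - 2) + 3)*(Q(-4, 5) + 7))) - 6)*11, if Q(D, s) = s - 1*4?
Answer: -550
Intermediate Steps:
Q(D, s) = -4 + s (Q(D, s) = s - 4 = -4 + s)
(((-1 + 0*4) + (-11 + (((-4 - 1) - 2) + 3)*(Q(-4, 5) + 7))) - 6)*11 = (((-1 + 0*4) + (-11 + (((-4 - 1) - 2) + 3)*((-4 + 5) + 7))) - 6)*11 = (((-1 + 0) + (-11 + ((-5 - 2) + 3)*(1 + 7))) - 6)*11 = ((-1 + (-11 + (-7 + 3)*8)) - 6)*11 = ((-1 + (-11 - 4*8)) - 6)*11 = ((-1 + (-11 - 32)) - 6)*11 = ((-1 - 43) - 6)*11 = (-44 - 6)*11 = -50*11 = -550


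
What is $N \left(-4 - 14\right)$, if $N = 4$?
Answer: $-72$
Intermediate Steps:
$N \left(-4 - 14\right) = 4 \left(-4 - 14\right) = 4 \left(-18\right) = -72$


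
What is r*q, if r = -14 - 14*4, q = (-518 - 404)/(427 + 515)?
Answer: 32270/471 ≈ 68.514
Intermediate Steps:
q = -461/471 (q = -922/942 = -922*1/942 = -461/471 ≈ -0.97877)
r = -70 (r = -14 - 56 = -70)
r*q = -70*(-461/471) = 32270/471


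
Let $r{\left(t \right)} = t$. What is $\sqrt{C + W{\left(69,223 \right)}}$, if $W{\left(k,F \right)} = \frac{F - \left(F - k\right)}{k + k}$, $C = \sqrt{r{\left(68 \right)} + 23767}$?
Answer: $\frac{\sqrt{2 + 4 \sqrt{23835}}}{2} \approx 12.445$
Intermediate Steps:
$C = \sqrt{23835}$ ($C = \sqrt{68 + 23767} = \sqrt{23835} \approx 154.39$)
$W{\left(k,F \right)} = \frac{1}{2}$ ($W{\left(k,F \right)} = \frac{k}{2 k} = k \frac{1}{2 k} = \frac{1}{2}$)
$\sqrt{C + W{\left(69,223 \right)}} = \sqrt{\sqrt{23835} + \frac{1}{2}} = \sqrt{\frac{1}{2} + \sqrt{23835}}$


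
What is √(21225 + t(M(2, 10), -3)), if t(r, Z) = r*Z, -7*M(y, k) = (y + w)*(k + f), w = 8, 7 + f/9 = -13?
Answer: 5*√40173/7 ≈ 143.17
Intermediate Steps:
f = -180 (f = -63 + 9*(-13) = -63 - 117 = -180)
M(y, k) = -(-180 + k)*(8 + y)/7 (M(y, k) = -(y + 8)*(k - 180)/7 = -(8 + y)*(-180 + k)/7 = -(-180 + k)*(8 + y)/7)
t(r, Z) = Z*r
√(21225 + t(M(2, 10), -3)) = √(21225 - 3*(1440/7 - 8/7*10 + (180/7)*2 - ⅐*10*2)) = √(21225 - 3*(1440/7 - 80/7 + 360/7 - 20/7)) = √(21225 - 3*1700/7) = √(21225 - 5100/7) = √(143475/7) = 5*√40173/7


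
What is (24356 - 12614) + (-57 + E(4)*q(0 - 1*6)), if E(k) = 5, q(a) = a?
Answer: 11655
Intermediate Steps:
(24356 - 12614) + (-57 + E(4)*q(0 - 1*6)) = (24356 - 12614) + (-57 + 5*(0 - 1*6)) = 11742 + (-57 + 5*(0 - 6)) = 11742 + (-57 + 5*(-6)) = 11742 + (-57 - 30) = 11742 - 87 = 11655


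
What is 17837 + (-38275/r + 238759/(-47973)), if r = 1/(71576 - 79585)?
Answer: 14706713554817/47973 ≈ 3.0656e+8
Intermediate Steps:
r = -1/8009 (r = 1/(-8009) = -1/8009 ≈ -0.00012486)
17837 + (-38275/r + 238759/(-47973)) = 17837 + (-38275/(-1/8009) + 238759/(-47973)) = 17837 + (-38275*(-8009) + 238759*(-1/47973)) = 17837 + (306544475 - 238759/47973) = 17837 + 14705857860416/47973 = 14706713554817/47973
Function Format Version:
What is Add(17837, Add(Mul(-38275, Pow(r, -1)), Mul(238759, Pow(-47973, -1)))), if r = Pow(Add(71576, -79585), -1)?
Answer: Rational(14706713554817, 47973) ≈ 3.0656e+8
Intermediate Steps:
r = Rational(-1, 8009) (r = Pow(-8009, -1) = Rational(-1, 8009) ≈ -0.00012486)
Add(17837, Add(Mul(-38275, Pow(r, -1)), Mul(238759, Pow(-47973, -1)))) = Add(17837, Add(Mul(-38275, Pow(Rational(-1, 8009), -1)), Mul(238759, Pow(-47973, -1)))) = Add(17837, Add(Mul(-38275, -8009), Mul(238759, Rational(-1, 47973)))) = Add(17837, Add(306544475, Rational(-238759, 47973))) = Add(17837, Rational(14705857860416, 47973)) = Rational(14706713554817, 47973)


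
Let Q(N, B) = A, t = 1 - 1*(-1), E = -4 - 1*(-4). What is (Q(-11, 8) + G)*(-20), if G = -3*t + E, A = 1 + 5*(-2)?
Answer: 300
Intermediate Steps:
E = 0 (E = -4 + 4 = 0)
t = 2 (t = 1 + 1 = 2)
A = -9 (A = 1 - 10 = -9)
Q(N, B) = -9
G = -6 (G = -3*2 + 0 = -6 + 0 = -6)
(Q(-11, 8) + G)*(-20) = (-9 - 6)*(-20) = -15*(-20) = 300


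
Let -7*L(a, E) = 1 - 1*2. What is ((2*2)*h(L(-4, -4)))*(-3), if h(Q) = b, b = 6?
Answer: -72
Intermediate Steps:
L(a, E) = 1/7 (L(a, E) = -(1 - 1*2)/7 = -(1 - 2)/7 = -1/7*(-1) = 1/7)
h(Q) = 6
((2*2)*h(L(-4, -4)))*(-3) = ((2*2)*6)*(-3) = (4*6)*(-3) = 24*(-3) = -72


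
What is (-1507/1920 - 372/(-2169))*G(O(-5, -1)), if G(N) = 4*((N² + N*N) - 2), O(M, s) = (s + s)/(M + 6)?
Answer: -283827/19280 ≈ -14.721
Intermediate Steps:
O(M, s) = 2*s/(6 + M) (O(M, s) = (2*s)/(6 + M) = 2*s/(6 + M))
G(N) = -8 + 8*N² (G(N) = 4*((N² + N²) - 2) = 4*(2*N² - 2) = 4*(-2 + 2*N²) = -8 + 8*N²)
(-1507/1920 - 372/(-2169))*G(O(-5, -1)) = (-1507/1920 - 372/(-2169))*(-8 + 8*(2*(-1)/(6 - 5))²) = (-1507*1/1920 - 372*(-1/2169))*(-8 + 8*(2*(-1)/1)²) = (-1507/1920 + 124/723)*(-8 + 8*(2*(-1)*1)²) = -94609*(-8 + 8*(-2)²)/154240 = -94609*(-8 + 8*4)/154240 = -94609*(-8 + 32)/154240 = -94609/154240*24 = -283827/19280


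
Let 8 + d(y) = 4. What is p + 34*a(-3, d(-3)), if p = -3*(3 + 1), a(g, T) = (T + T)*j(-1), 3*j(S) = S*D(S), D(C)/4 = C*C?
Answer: 1052/3 ≈ 350.67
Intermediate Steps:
D(C) = 4*C² (D(C) = 4*(C*C) = 4*C²)
d(y) = -4 (d(y) = -8 + 4 = -4)
j(S) = 4*S³/3 (j(S) = (S*(4*S²))/3 = (4*S³)/3 = 4*S³/3)
a(g, T) = -8*T/3 (a(g, T) = (T + T)*((4/3)*(-1)³) = (2*T)*((4/3)*(-1)) = (2*T)*(-4/3) = -8*T/3)
p = -12 (p = -3*4 = -12)
p + 34*a(-3, d(-3)) = -12 + 34*(-8/3*(-4)) = -12 + 34*(32/3) = -12 + 1088/3 = 1052/3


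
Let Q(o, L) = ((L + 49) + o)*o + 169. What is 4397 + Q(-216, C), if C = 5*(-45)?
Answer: 89238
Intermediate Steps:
C = -225
Q(o, L) = 169 + o*(49 + L + o) (Q(o, L) = ((49 + L) + o)*o + 169 = (49 + L + o)*o + 169 = o*(49 + L + o) + 169 = 169 + o*(49 + L + o))
4397 + Q(-216, C) = 4397 + (169 + (-216)**2 + 49*(-216) - 225*(-216)) = 4397 + (169 + 46656 - 10584 + 48600) = 4397 + 84841 = 89238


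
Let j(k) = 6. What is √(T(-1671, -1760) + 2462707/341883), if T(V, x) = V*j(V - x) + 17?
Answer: 4*I*√8118401771555/113961 ≈ 100.01*I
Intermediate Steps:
T(V, x) = 17 + 6*V (T(V, x) = V*6 + 17 = 6*V + 17 = 17 + 6*V)
√(T(-1671, -1760) + 2462707/341883) = √((17 + 6*(-1671)) + 2462707/341883) = √((17 - 10026) + 2462707*(1/341883)) = √(-10009 + 2462707/341883) = √(-3419444240/341883) = 4*I*√8118401771555/113961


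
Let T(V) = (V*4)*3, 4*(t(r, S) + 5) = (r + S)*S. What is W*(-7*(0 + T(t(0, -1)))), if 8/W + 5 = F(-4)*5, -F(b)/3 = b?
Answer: 3192/55 ≈ 58.036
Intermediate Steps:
F(b) = -3*b
t(r, S) = -5 + S*(S + r)/4 (t(r, S) = -5 + ((r + S)*S)/4 = -5 + ((S + r)*S)/4 = -5 + (S*(S + r))/4 = -5 + S*(S + r)/4)
T(V) = 12*V (T(V) = (4*V)*3 = 12*V)
W = 8/55 (W = 8/(-5 - 3*(-4)*5) = 8/(-5 + 12*5) = 8/(-5 + 60) = 8/55 ≈ 0.14545)
W*(-7*(0 + T(t(0, -1)))) = 8*(-7*(0 + 12*(-5 + (1/4)*(-1)**2 + (1/4)*(-1)*0)))/55 = 8*(-7*(0 + 12*(-5 + (1/4)*1 + 0)))/55 = 8*(-7*(0 + 12*(-5 + 1/4 + 0)))/55 = 8*(-7*(0 + 12*(-19/4)))/55 = 8*(-7*(0 - 57))/55 = 8*(-7*(-57))/55 = (8/55)*399 = 3192/55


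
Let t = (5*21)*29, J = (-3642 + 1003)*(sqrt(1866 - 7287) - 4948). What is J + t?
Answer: 13060817 - 2639*I*sqrt(5421) ≈ 1.3061e+7 - 1.943e+5*I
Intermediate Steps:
J = 13057772 - 2639*I*sqrt(5421) (J = -2639*(sqrt(-5421) - 4948) = -2639*(I*sqrt(5421) - 4948) = -2639*(-4948 + I*sqrt(5421)) = 13057772 - 2639*I*sqrt(5421) ≈ 1.3058e+7 - 1.943e+5*I)
t = 3045 (t = 105*29 = 3045)
J + t = (13057772 - 2639*I*sqrt(5421)) + 3045 = 13060817 - 2639*I*sqrt(5421)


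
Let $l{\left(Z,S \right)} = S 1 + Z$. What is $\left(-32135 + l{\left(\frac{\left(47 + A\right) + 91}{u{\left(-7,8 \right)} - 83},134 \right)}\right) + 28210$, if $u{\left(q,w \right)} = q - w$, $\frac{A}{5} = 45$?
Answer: $- \frac{371881}{98} \approx -3794.7$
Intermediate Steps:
$A = 225$ ($A = 5 \cdot 45 = 225$)
$l{\left(Z,S \right)} = S + Z$
$\left(-32135 + l{\left(\frac{\left(47 + A\right) + 91}{u{\left(-7,8 \right)} - 83},134 \right)}\right) + 28210 = \left(-32135 + \left(134 + \frac{\left(47 + 225\right) + 91}{\left(-7 - 8\right) - 83}\right)\right) + 28210 = \left(-32135 + \left(134 + \frac{272 + 91}{\left(-7 - 8\right) - 83}\right)\right) + 28210 = \left(-32135 + \left(134 + \frac{363}{-15 - 83}\right)\right) + 28210 = \left(-32135 + \left(134 + \frac{363}{-98}\right)\right) + 28210 = \left(-32135 + \left(134 + 363 \left(- \frac{1}{98}\right)\right)\right) + 28210 = \left(-32135 + \left(134 - \frac{363}{98}\right)\right) + 28210 = \left(-32135 + \frac{12769}{98}\right) + 28210 = - \frac{3136461}{98} + 28210 = - \frac{371881}{98}$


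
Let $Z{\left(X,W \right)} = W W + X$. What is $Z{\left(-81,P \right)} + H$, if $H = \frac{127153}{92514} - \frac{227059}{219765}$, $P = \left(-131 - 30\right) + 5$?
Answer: $\frac{7827675717163}{322719670} \approx 24255.0$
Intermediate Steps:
$P = -156$ ($P = -161 + 5 = -156$)
$H = \frac{110121313}{322719670}$ ($H = 127153 \cdot \frac{1}{92514} - \frac{32437}{31395} = \frac{127153}{92514} - \frac{32437}{31395} = \frac{110121313}{322719670} \approx 0.34123$)
$Z{\left(X,W \right)} = X + W^{2}$ ($Z{\left(X,W \right)} = W^{2} + X = X + W^{2}$)
$Z{\left(-81,P \right)} + H = \left(-81 + \left(-156\right)^{2}\right) + \frac{110121313}{322719670} = \left(-81 + 24336\right) + \frac{110121313}{322719670} = 24255 + \frac{110121313}{322719670} = \frac{7827675717163}{322719670}$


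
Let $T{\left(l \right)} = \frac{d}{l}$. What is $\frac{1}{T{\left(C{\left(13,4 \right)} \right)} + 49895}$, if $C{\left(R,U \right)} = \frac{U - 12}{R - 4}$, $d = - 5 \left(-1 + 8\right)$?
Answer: $\frac{8}{399475} \approx 2.0026 \cdot 10^{-5}$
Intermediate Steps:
$d = -35$ ($d = \left(-5\right) 7 = -35$)
$C{\left(R,U \right)} = \frac{-12 + U}{-4 + R}$
$T{\left(l \right)} = - \frac{35}{l}$
$\frac{1}{T{\left(C{\left(13,4 \right)} \right)} + 49895} = \frac{1}{- \frac{35}{\frac{1}{-4 + 13} \left(-12 + 4\right)} + 49895} = \frac{1}{- \frac{35}{\frac{1}{9} \left(-8\right)} + 49895} = \frac{1}{- \frac{35}{- \frac{8}{9}} + 49895} = \frac{1}{\left(-35\right) \left(- \frac{9}{8}\right) + 49895} = \frac{1}{\frac{315}{8} + 49895} = \frac{1}{\frac{399475}{8}} = \frac{8}{399475}$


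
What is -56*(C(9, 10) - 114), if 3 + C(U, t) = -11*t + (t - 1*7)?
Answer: 12544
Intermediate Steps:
C(U, t) = -10 - 10*t (C(U, t) = -3 + (-11*t + (t - 1*7)) = -3 + (-11*t + (t - 7)) = -3 + (-11*t + (-7 + t)) = -3 + (-7 - 10*t) = -10 - 10*t)
-56*(C(9, 10) - 114) = -56*((-10 - 10*10) - 114) = -56*((-10 - 100) - 114) = -56*(-110 - 114) = -56*(-224) = 12544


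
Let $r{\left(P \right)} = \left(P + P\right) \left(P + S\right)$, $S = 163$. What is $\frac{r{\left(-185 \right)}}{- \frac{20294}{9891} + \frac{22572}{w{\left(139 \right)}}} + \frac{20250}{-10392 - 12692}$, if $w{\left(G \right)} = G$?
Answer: $\frac{63468852778935}{1272152234006} \approx 49.891$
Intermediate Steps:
$r{\left(P \right)} = 2 P \left(163 + P\right)$ ($r{\left(P \right)} = \left(P + P\right) \left(P + 163\right) = 2 P \left(163 + P\right)$)
$\frac{r{\left(-185 \right)}}{- \frac{20294}{9891} + \frac{22572}{w{\left(139 \right)}}} + \frac{20250}{-10392 - 12692} = \frac{2 \left(-185\right) \left(163 - 185\right)}{- \frac{20294}{9891} + \frac{22572}{139}} + \frac{20250}{-10392 - 12692} = \frac{2 \left(-185\right) \left(-22\right)}{\left(-20294\right) \frac{1}{9891} + 22572 \cdot \frac{1}{139}} + \frac{20250}{-23084} = \frac{8140}{- \frac{20294}{9891} + \frac{22572}{139}} + 20250 \left(- \frac{1}{23084}\right) = \frac{8140}{\frac{220438786}{1374849}} - \frac{10125}{11542} = 8140 \cdot \frac{1374849}{220438786} - \frac{10125}{11542} = \frac{5595635430}{110219393} - \frac{10125}{11542} = \frac{63468852778935}{1272152234006}$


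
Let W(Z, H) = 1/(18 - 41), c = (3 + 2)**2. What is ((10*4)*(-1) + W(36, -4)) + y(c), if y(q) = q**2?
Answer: 13454/23 ≈ 584.96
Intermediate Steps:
c = 25 (c = 5**2 = 25)
W(Z, H) = -1/23 (W(Z, H) = 1/(-23) = -1/23)
((10*4)*(-1) + W(36, -4)) + y(c) = ((10*4)*(-1) - 1/23) + 25**2 = (40*(-1) - 1/23) + 625 = (-40 - 1/23) + 625 = -921/23 + 625 = 13454/23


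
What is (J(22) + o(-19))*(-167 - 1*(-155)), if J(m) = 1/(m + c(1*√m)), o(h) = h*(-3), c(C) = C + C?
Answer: -2054/3 + 2*√22/33 ≈ -684.38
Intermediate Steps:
c(C) = 2*C
o(h) = -3*h
J(m) = 1/(m + 2*√m) (J(m) = 1/(m + 2*(1*√m)) = 1/(m + 2*√m))
(J(22) + o(-19))*(-167 - 1*(-155)) = (1/(22 + 2*√22) - 3*(-19))*(-167 - 1*(-155)) = (1/(22 + 2*√22) + 57)*(-167 + 155) = (57 + 1/(22 + 2*√22))*(-12) = -684 - 12/(22 + 2*√22)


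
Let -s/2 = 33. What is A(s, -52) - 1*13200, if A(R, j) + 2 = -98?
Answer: -13300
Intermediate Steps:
s = -66 (s = -2*33 = -66)
A(R, j) = -100 (A(R, j) = -2 - 98 = -100)
A(s, -52) - 1*13200 = -100 - 1*13200 = -100 - 13200 = -13300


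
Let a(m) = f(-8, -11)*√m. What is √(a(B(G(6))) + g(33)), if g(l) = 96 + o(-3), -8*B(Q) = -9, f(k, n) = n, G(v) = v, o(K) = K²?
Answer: √(420 - 33*√2)/2 ≈ 9.6609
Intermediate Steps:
B(Q) = 9/8 (B(Q) = -⅛*(-9) = 9/8)
a(m) = -11*√m
g(l) = 105 (g(l) = 96 + (-3)² = 96 + 9 = 105)
√(a(B(G(6))) + g(33)) = √(-33*√2/4 + 105) = √(105 - 33*√2/4)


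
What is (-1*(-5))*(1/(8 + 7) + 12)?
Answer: 181/3 ≈ 60.333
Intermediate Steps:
(-1*(-5))*(1/(8 + 7) + 12) = 5*(1/15 + 12) = 5*(181/15) = 181/3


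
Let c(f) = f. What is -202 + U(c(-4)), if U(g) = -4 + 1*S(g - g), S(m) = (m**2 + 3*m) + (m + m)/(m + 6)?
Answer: -206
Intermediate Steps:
S(m) = m**2 + 3*m + 2*m/(6 + m) (S(m) = (m**2 + 3*m) + (2*m)/(6 + m) = (m**2 + 3*m) + 2*m/(6 + m) = m**2 + 3*m + 2*m/(6 + m))
U(g) = -4 (U(g) = -4 + 1*((g - g)*(20 + (g - g)**2 + 9*(g - g))/(6 + (g - g))) = -4 + 1*(0*(20 + 0**2 + 9*0)/(6 + 0)) = -4 + 1*(0*(20 + 0 + 0)/6) = -4 + 1*(0*(1/6)*20) = -4 + 1*0 = -4 + 0 = -4)
-202 + U(c(-4)) = -202 - 4 = -206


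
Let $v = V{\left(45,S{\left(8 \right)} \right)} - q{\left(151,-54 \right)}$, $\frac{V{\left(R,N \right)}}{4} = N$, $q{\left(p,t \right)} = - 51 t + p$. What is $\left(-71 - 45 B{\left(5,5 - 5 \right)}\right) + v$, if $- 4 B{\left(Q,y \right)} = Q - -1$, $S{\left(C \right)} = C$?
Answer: $- \frac{5753}{2} \approx -2876.5$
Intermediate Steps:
$q{\left(p,t \right)} = p - 51 t$
$V{\left(R,N \right)} = 4 N$
$B{\left(Q,y \right)} = - \frac{1}{4} - \frac{Q}{4}$ ($B{\left(Q,y \right)} = - \frac{Q - -1}{4} = - \frac{Q + 1}{4} = - \frac{1 + Q}{4} = - \frac{1}{4} - \frac{Q}{4}$)
$v = -2873$ ($v = 4 \cdot 8 - \left(151 - -2754\right) = 32 - \left(151 + 2754\right) = 32 - 2905 = -2873$)
$\left(-71 - 45 B{\left(5,5 - 5 \right)}\right) + v = \left(-71 - 45 \left(- \frac{1}{4} - \frac{5}{4}\right)\right) - 2873 = \left(-71 - - \frac{135}{2}\right) - 2873 = \left(-71 + \frac{135}{2}\right) - 2873 = - \frac{7}{2} - 2873 = - \frac{5753}{2}$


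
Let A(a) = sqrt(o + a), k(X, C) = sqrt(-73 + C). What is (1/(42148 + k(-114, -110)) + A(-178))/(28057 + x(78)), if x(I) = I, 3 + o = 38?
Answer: (-I + 42148*sqrt(143) + I*sqrt(26169))/(28135*(sqrt(183) - 42148*I)) ≈ 8.4329e-10 + 0.00042503*I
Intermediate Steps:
o = 35 (o = -3 + 38 = 35)
A(a) = sqrt(35 + a)
(1/(42148 + k(-114, -110)) + A(-178))/(28057 + x(78)) = (1/(42148 + sqrt(-73 - 110)) + sqrt(35 - 178))/(28057 + 78) = (1/(42148 + sqrt(-183)) + sqrt(-143))/28135 = (1/(42148 + I*sqrt(183)) + I*sqrt(143))*(1/28135) = 1/(28135*(42148 + I*sqrt(183))) + I*sqrt(143)/28135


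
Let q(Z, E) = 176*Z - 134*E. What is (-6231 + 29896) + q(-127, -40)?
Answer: 6673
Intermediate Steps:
q(Z, E) = -134*E + 176*Z
(-6231 + 29896) + q(-127, -40) = (-6231 + 29896) + (-134*(-40) + 176*(-127)) = 23665 + (5360 - 22352) = 23665 - 16992 = 6673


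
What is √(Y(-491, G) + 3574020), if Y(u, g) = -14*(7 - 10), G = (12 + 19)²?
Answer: 3*√397118 ≈ 1890.5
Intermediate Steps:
G = 961 (G = 31² = 961)
Y(u, g) = 42 (Y(u, g) = -14*(-3) = 42)
√(Y(-491, G) + 3574020) = √(42 + 3574020) = √3574062 = 3*√397118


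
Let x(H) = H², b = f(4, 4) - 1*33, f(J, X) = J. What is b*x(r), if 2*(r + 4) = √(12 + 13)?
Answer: -261/4 ≈ -65.250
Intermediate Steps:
r = -3/2 (r = -4 + √(12 + 13)/2 = -4 + √25/2 = -4 + (½)*5 = -4 + 5/2 = -3/2 ≈ -1.5000)
b = -29 (b = 4 - 1*33 = 4 - 33 = -29)
b*x(r) = -29*(-3/2)² = -29*9/4 = -261/4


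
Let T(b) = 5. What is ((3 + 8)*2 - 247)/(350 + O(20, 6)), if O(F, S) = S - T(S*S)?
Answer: -25/39 ≈ -0.64103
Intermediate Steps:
O(F, S) = -5 + S (O(F, S) = S - 1*5 = S - 5 = -5 + S)
((3 + 8)*2 - 247)/(350 + O(20, 6)) = ((3 + 8)*2 - 247)/(350 + (-5 + 6)) = (11*2 - 247)/(350 + 1) = (22 - 247)/351 = -225*1/351 = -25/39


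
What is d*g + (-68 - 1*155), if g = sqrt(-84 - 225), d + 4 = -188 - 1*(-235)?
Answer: -223 + 43*I*sqrt(309) ≈ -223.0 + 755.87*I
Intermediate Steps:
d = 43 (d = -4 + (-188 - 1*(-235)) = -4 + (-188 + 235) = -4 + 47 = 43)
g = I*sqrt(309) (g = sqrt(-309) = I*sqrt(309) ≈ 17.578*I)
d*g + (-68 - 1*155) = 43*(I*sqrt(309)) + (-68 - 1*155) = 43*I*sqrt(309) + (-68 - 155) = 43*I*sqrt(309) - 223 = -223 + 43*I*sqrt(309)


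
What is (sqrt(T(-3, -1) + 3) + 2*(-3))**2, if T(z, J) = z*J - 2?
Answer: 16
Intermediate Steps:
T(z, J) = -2 + J*z (T(z, J) = J*z - 2 = -2 + J*z)
(sqrt(T(-3, -1) + 3) + 2*(-3))**2 = (sqrt((-2 - 1*(-3)) + 3) + 2*(-3))**2 = (sqrt((-2 + 3) + 3) - 6)**2 = (sqrt(1 + 3) - 6)**2 = (sqrt(4) - 6)**2 = (2 - 6)**2 = (-4)**2 = 16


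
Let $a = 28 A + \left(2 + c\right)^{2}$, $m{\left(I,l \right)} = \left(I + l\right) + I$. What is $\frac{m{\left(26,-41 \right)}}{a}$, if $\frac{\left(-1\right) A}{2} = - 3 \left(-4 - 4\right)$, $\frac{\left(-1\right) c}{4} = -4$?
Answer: $- \frac{11}{1020} \approx -0.010784$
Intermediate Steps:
$c = 16$ ($c = \left(-4\right) \left(-4\right) = 16$)
$A = -48$ ($A = - 2 \left(- 3 \left(-4 - 4\right)\right) = - 2 \left(\left(-3\right) \left(-8\right)\right) = \left(-2\right) 24 = -48$)
$m{\left(I,l \right)} = l + 2 I$
$a = -1020$ ($a = 28 \left(-48\right) + \left(2 + 16\right)^{2} = -1344 + 18^{2} = -1344 + 324 = -1020$)
$\frac{m{\left(26,-41 \right)}}{a} = \frac{-41 + 2 \cdot 26}{-1020} = \left(-41 + 52\right) \left(- \frac{1}{1020}\right) = 11 \left(- \frac{1}{1020}\right) = - \frac{11}{1020}$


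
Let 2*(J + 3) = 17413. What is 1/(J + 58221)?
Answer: 2/133849 ≈ 1.4942e-5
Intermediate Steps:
J = 17407/2 (J = -3 + (½)*17413 = -3 + 17413/2 = 17407/2 ≈ 8703.5)
1/(J + 58221) = 1/(17407/2 + 58221) = 1/(133849/2) = 2/133849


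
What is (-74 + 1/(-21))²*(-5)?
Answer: -12090125/441 ≈ -27415.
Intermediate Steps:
(-74 + 1/(-21))²*(-5) = (-74 - 1/21)²*(-5) = (-1555/21)²*(-5) = (2418025/441)*(-5) = -12090125/441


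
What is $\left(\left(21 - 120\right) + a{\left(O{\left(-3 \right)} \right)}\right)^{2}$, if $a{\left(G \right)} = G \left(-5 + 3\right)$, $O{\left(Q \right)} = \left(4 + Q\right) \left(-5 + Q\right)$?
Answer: $6889$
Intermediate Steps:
$O{\left(Q \right)} = \left(-5 + Q\right) \left(4 + Q\right)$
$a{\left(G \right)} = - 2 G$ ($a{\left(G \right)} = G \left(-2\right) = - 2 G$)
$\left(\left(21 - 120\right) + a{\left(O{\left(-3 \right)} \right)}\right)^{2} = \left(\left(21 - 120\right) - 2 \left(-20 + \left(-3\right)^{2} - -3\right)\right)^{2} = \left(\left(21 - 120\right) - 2 \left(-20 + 9 + 3\right)\right)^{2} = \left(-99 - -16\right)^{2} = \left(-99 + 16\right)^{2} = \left(-83\right)^{2} = 6889$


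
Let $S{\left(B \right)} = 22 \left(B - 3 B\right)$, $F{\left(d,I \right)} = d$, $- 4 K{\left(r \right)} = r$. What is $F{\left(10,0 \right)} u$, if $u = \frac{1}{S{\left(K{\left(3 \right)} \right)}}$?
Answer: $\frac{10}{33} \approx 0.30303$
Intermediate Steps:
$K{\left(r \right)} = - \frac{r}{4}$
$S{\left(B \right)} = - 44 B$ ($S{\left(B \right)} = 22 \left(- 2 B\right) = - 44 B$)
$u = \frac{1}{33}$ ($u = \frac{1}{\left(-44\right) \left(\left(- \frac{1}{4}\right) 3\right)} = \frac{1}{\left(-44\right) \left(- \frac{3}{4}\right)} = \frac{1}{33} \approx 0.030303$)
$F{\left(10,0 \right)} u = 10 \cdot \frac{1}{33} = \frac{10}{33}$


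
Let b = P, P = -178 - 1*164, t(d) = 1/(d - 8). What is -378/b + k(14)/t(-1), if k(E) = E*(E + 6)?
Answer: -47859/19 ≈ -2518.9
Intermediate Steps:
k(E) = E*(6 + E)
t(d) = 1/(-8 + d)
P = -342 (P = -178 - 164 = -342)
b = -342
-378/b + k(14)/t(-1) = -378/(-342) + (14*(6 + 14))/(1/(-8 - 1)) = -378*(-1/342) + (14*20)/(1/(-9)) = 21/19 + 280/(-⅑) = 21/19 + 280*(-9) = 21/19 - 2520 = -47859/19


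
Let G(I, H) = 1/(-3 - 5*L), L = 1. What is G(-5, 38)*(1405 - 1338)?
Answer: -67/8 ≈ -8.3750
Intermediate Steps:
G(I, H) = -⅛ (G(I, H) = 1/(-3 - 5*1) = 1/(-3 - 5) = 1/(-8) = -⅛)
G(-5, 38)*(1405 - 1338) = -(1405 - 1338)/8 = -⅛*67 = -67/8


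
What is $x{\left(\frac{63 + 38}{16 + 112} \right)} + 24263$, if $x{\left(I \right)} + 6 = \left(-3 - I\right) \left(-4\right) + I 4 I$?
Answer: $\frac{99428953}{4096} \approx 24275.0$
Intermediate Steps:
$x{\left(I \right)} = 6 + 4 I + 4 I^{2}$ ($x{\left(I \right)} = -6 + \left(\left(-3 - I\right) \left(-4\right) + I 4 I\right) = -6 + \left(\left(12 + 4 I\right) + 4 I I\right) = -6 + \left(\left(12 + 4 I\right) + 4 I^{2}\right) = -6 + \left(12 + 4 I + 4 I^{2}\right) = 6 + 4 I + 4 I^{2}$)
$x{\left(\frac{63 + 38}{16 + 112} \right)} + 24263 = \left(6 + 4 \frac{63 + 38}{16 + 112} + 4 \left(\frac{63 + 38}{16 + 112}\right)^{2}\right) + 24263 = \left(6 + 4 \cdot \frac{101}{128} + 4 \left(\frac{101}{128}\right)^{2}\right) + 24263 = \left(6 + \frac{101}{32} + 4 \cdot \frac{10201}{16384}\right) + 24263 = \left(6 + \frac{101}{32} + \frac{10201}{4096}\right) + 24263 = \frac{47705}{4096} + 24263 = \frac{99428953}{4096}$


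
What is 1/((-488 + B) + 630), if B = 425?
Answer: 1/567 ≈ 0.0017637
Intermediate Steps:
1/((-488 + B) + 630) = 1/((-488 + 425) + 630) = 1/(-63 + 630) = 1/567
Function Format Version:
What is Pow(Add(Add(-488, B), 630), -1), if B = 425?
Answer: Rational(1, 567) ≈ 0.0017637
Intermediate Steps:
Pow(Add(Add(-488, B), 630), -1) = Pow(Add(Add(-488, 425), 630), -1) = Pow(Add(-63, 630), -1) = Pow(567, -1) = Rational(1, 567)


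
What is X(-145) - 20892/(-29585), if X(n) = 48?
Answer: 1440972/29585 ≈ 48.706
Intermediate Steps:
X(-145) - 20892/(-29585) = 48 - 20892/(-29585) = 48 - 20892*(-1)/29585 = 48 - 1*(-20892/29585) = 48 + 20892/29585 = 1440972/29585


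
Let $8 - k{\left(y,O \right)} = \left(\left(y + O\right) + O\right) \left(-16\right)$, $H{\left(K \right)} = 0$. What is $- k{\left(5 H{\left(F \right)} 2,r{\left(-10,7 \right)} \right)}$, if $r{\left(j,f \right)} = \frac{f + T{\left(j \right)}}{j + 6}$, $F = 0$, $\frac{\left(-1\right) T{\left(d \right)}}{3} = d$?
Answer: $288$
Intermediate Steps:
$T{\left(d \right)} = - 3 d$
$r{\left(j,f \right)} = \frac{f - 3 j}{6 + j}$ ($r{\left(j,f \right)} = \frac{f - 3 j}{j + 6} = \frac{f - 3 j}{6 + j}$)
$k{\left(y,O \right)} = 8 + 16 y + 32 O$ ($k{\left(y,O \right)} = 8 - \left(\left(y + O\right) + O\right) \left(-16\right) = 8 - \left(\left(O + y\right) + O\right) \left(-16\right) = 8 - \left(y + 2 O\right) \left(-16\right) = 8 - \left(- 32 O - 16 y\right) = 8 + \left(16 y + 32 O\right) = 8 + 16 y + 32 O$)
$- k{\left(5 H{\left(F \right)} 2,r{\left(-10,7 \right)} \right)} = - (8 + 16 \cdot 5 \cdot 0 \cdot 2 + 32 \frac{7 - -30}{6 - 10}) = - (8 + 16 \cdot 0 \cdot 2 + 32 \frac{7 + 30}{-4}) = - (8 + 16 \cdot 0 + 32 \left(\left(- \frac{1}{4}\right) 37\right)) = - (8 + 0 + 32 \left(- \frac{37}{4}\right)) = - (8 + 0 - 296) = \left(-1\right) \left(-288\right) = 288$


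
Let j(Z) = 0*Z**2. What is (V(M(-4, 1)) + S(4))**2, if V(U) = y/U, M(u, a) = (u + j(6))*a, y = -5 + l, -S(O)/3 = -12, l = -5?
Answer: 5929/4 ≈ 1482.3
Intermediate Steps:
j(Z) = 0
S(O) = 36 (S(O) = -3*(-12) = 36)
y = -10 (y = -5 - 5 = -10)
M(u, a) = a*u (M(u, a) = (u + 0)*a = u*a = a*u)
V(U) = -10/U
(V(M(-4, 1)) + S(4))**2 = (-10/(1*(-4)) + 36)**2 = (-10/(-4) + 36)**2 = (-10*(-1/4) + 36)**2 = (5/2 + 36)**2 = (77/2)**2 = 5929/4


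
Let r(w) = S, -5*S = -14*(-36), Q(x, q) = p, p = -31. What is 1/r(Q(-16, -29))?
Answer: -5/504 ≈ -0.0099206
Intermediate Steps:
Q(x, q) = -31
S = -504/5 (S = -(-14)*(-36)/5 = -⅕*504 = -504/5 ≈ -100.80)
r(w) = -504/5
1/r(Q(-16, -29)) = 1/(-504/5) = -5/504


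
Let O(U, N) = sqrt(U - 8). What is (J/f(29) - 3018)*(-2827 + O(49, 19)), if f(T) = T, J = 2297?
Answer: 240931075/29 - 85225*sqrt(41)/29 ≈ 8.2892e+6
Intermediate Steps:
O(U, N) = sqrt(-8 + U)
(J/f(29) - 3018)*(-2827 + O(49, 19)) = (2297/29 - 3018)*(-2827 + sqrt(-8 + 49)) = (2297*(1/29) - 3018)*(-2827 + sqrt(41)) = (2297/29 - 3018)*(-2827 + sqrt(41)) = -85225*(-2827 + sqrt(41))/29 = 240931075/29 - 85225*sqrt(41)/29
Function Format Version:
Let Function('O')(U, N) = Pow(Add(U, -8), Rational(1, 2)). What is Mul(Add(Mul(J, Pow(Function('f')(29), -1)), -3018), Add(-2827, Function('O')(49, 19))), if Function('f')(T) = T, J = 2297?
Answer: Add(Rational(240931075, 29), Mul(Rational(-85225, 29), Pow(41, Rational(1, 2)))) ≈ 8.2892e+6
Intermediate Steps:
Function('O')(U, N) = Pow(Add(-8, U), Rational(1, 2))
Mul(Add(Mul(J, Pow(Function('f')(29), -1)), -3018), Add(-2827, Function('O')(49, 19))) = Mul(Add(Mul(2297, Pow(29, -1)), -3018), Add(-2827, Pow(Add(-8, 49), Rational(1, 2)))) = Mul(Add(Mul(2297, Rational(1, 29)), -3018), Add(-2827, Pow(41, Rational(1, 2)))) = Mul(Add(Rational(2297, 29), -3018), Add(-2827, Pow(41, Rational(1, 2)))) = Mul(Rational(-85225, 29), Add(-2827, Pow(41, Rational(1, 2)))) = Add(Rational(240931075, 29), Mul(Rational(-85225, 29), Pow(41, Rational(1, 2))))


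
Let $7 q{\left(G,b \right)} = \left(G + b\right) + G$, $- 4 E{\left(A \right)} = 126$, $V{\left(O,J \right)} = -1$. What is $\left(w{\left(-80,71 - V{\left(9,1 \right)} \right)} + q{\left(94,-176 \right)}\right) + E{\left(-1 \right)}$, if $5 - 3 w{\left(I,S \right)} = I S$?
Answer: $\frac{79459}{42} \approx 1891.9$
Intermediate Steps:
$E{\left(A \right)} = - \frac{63}{2}$ ($E{\left(A \right)} = \left(- \frac{1}{4}\right) 126 = - \frac{63}{2}$)
$w{\left(I,S \right)} = \frac{5}{3} - \frac{I S}{3}$
$q{\left(G,b \right)} = \frac{b}{7} + \frac{2 G}{7}$ ($q{\left(G,b \right)} = \frac{\left(G + b\right) + G}{7} = \frac{b + 2 G}{7} = \frac{b}{7} + \frac{2 G}{7}$)
$\left(w{\left(-80,71 - V{\left(9,1 \right)} \right)} + q{\left(94,-176 \right)}\right) + E{\left(-1 \right)} = \left(\left(\frac{5}{3} - - \frac{80 \left(71 - -1\right)}{3}\right) + \left(\frac{1}{7} \left(-176\right) + \frac{2}{7} \cdot 94\right)\right) - \frac{63}{2} = \left(\left(\frac{5}{3} - - \frac{80 \left(71 + 1\right)}{3}\right) + \left(- \frac{176}{7} + \frac{188}{7}\right)\right) - \frac{63}{2} = \left(\left(\frac{5}{3} - \left(- \frac{80}{3}\right) 72\right) + \frac{12}{7}\right) - \frac{63}{2} = \left(\left(\frac{5}{3} + 1920\right) + \frac{12}{7}\right) - \frac{63}{2} = \left(\frac{5765}{3} + \frac{12}{7}\right) - \frac{63}{2} = \frac{40391}{21} - \frac{63}{2} = \frac{79459}{42}$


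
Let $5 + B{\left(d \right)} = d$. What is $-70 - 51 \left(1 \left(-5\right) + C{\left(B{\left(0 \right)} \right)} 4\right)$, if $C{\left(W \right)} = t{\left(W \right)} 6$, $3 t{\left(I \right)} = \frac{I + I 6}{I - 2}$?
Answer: $-1855$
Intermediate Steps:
$B{\left(d \right)} = -5 + d$
$t{\left(I \right)} = \frac{7 I}{3 \left(-2 + I\right)}$ ($t{\left(I \right)} = \frac{\left(I + I 6\right) \frac{1}{I - 2}}{3} = \frac{\left(I + 6 I\right) \frac{1}{-2 + I}}{3} = \frac{7 I \frac{1}{-2 + I}}{3} = \frac{7 I}{3 \left(-2 + I\right)}$)
$C{\left(W \right)} = \frac{14 W}{-2 + W}$ ($C{\left(W \right)} = \frac{7 W}{3 \left(-2 + W\right)} 6 = \frac{14 W}{-2 + W}$)
$-70 - 51 \left(1 \left(-5\right) + C{\left(B{\left(0 \right)} \right)} 4\right) = -70 - 51 \left(1 \left(-5\right) + \frac{14 \left(-5 + 0\right)}{-2 + \left(-5 + 0\right)} 4\right) = -70 - 51 \left(-5 + 14 \left(-5\right) \frac{1}{-2 - 5} \cdot 4\right) = -70 - 51 \left(-5 + 14 \left(-5\right) \frac{1}{-7} \cdot 4\right) = -70 - 51 \left(-5 + 14 \left(-5\right) \left(- \frac{1}{7}\right) 4\right) = -70 - 51 \left(-5 + 10 \cdot 4\right) = -70 - 51 \left(-5 + 40\right) = -70 - 1785 = -1855$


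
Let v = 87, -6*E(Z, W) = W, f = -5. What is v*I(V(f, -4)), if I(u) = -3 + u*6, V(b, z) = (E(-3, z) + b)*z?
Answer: 8787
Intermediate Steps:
E(Z, W) = -W/6
V(b, z) = z*(b - z/6) (V(b, z) = (-z/6 + b)*z = (b - z/6)*z = z*(b - z/6))
I(u) = -3 + 6*u
v*I(V(f, -4)) = 87*(-3 + 6*((1/6)*(-4)*(-1*(-4) + 6*(-5)))) = 87*(-3 + 6*((1/6)*(-4)*(4 - 30))) = 87*(-3 + 6*((1/6)*(-4)*(-26))) = 87*(-3 + 6*(52/3)) = 87*(-3 + 104) = 87*101 = 8787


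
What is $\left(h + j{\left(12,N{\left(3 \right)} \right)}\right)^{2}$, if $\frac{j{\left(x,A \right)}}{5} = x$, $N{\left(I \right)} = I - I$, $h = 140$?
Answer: $40000$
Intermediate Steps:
$N{\left(I \right)} = 0$
$j{\left(x,A \right)} = 5 x$
$\left(h + j{\left(12,N{\left(3 \right)} \right)}\right)^{2} = \left(140 + 5 \cdot 12\right)^{2} = \left(140 + 60\right)^{2} = 200^{2} = 40000$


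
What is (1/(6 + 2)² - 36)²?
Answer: 5303809/4096 ≈ 1294.9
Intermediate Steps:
(1/(6 + 2)² - 36)² = (1/8² - 36)² = (1/64 - 36)² = (-2303/64)² = 5303809/4096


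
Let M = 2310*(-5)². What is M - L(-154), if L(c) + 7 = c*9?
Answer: 59143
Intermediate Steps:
L(c) = -7 + 9*c (L(c) = -7 + c*9 = -7 + 9*c)
M = 57750 (M = 2310*25 = 57750)
M - L(-154) = 57750 - (-7 + 9*(-154)) = 57750 - (-7 - 1386) = 57750 - 1*(-1393) = 57750 + 1393 = 59143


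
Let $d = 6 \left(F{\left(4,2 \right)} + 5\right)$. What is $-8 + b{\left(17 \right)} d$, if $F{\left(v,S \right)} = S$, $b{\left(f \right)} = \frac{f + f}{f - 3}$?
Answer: $94$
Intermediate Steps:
$b{\left(f \right)} = \frac{2 f}{-3 + f}$
$d = 42$ ($d = 6 \left(2 + 5\right) = 6 \cdot 7 = 42$)
$-8 + b{\left(17 \right)} d = -8 + 2 \cdot 17 \frac{1}{-3 + 17} \cdot 42 = -8 + 2 \cdot 17 \cdot \frac{1}{14} \cdot 42 = -8 + \frac{17}{7} \cdot 42 = -8 + 102 = 94$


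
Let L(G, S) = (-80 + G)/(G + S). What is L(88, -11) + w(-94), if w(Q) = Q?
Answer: -7230/77 ≈ -93.896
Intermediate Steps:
L(G, S) = (-80 + G)/(G + S)
L(88, -11) + w(-94) = (-80 + 88)/(88 - 11) - 94 = 8/77 - 94 = -7230/77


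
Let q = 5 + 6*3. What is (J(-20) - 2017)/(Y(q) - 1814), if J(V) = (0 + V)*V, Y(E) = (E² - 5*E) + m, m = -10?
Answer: 539/470 ≈ 1.1468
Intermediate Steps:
q = 23 (q = 5 + 18 = 23)
Y(E) = -10 + E² - 5*E (Y(E) = (E² - 5*E) - 10 = -10 + E² - 5*E)
J(V) = V² (J(V) = V*V = V²)
(J(-20) - 2017)/(Y(q) - 1814) = ((-20)² - 2017)/((-10 + 23² - 5*23) - 1814) = (400 - 2017)/((-10 + 529 - 115) - 1814) = -1617/(404 - 1814) = -1617/(-1410) = -1617*(-1/1410) = 539/470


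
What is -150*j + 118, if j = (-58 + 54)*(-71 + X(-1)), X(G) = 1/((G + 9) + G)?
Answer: -296774/7 ≈ -42396.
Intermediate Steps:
X(G) = 1/(9 + 2*G) (X(G) = 1/((9 + G) + G) = 1/(9 + 2*G))
j = 1984/7 (j = (-58 + 54)*(-71 + 1/(9 + 2*(-1))) = -4*(-71 + 1/(9 - 2)) = -4*(-71 + 1/7) = -4*(-71 + ⅐) = -4*(-496/7) = 1984/7 ≈ 283.43)
-150*j + 118 = -150*1984/7 + 118 = -297600/7 + 118 = -296774/7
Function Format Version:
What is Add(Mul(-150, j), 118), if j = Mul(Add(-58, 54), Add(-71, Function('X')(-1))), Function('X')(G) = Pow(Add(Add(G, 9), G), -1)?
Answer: Rational(-296774, 7) ≈ -42396.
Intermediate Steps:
Function('X')(G) = Pow(Add(9, Mul(2, G)), -1) (Function('X')(G) = Pow(Add(Add(9, G), G), -1) = Pow(Add(9, Mul(2, G)), -1))
j = Rational(1984, 7) (j = Mul(Add(-58, 54), Add(-71, Pow(Add(9, Mul(2, -1)), -1))) = Mul(-4, Add(-71, Pow(Add(9, -2), -1))) = Mul(-4, Add(-71, Pow(7, -1))) = Mul(-4, Add(-71, Rational(1, 7))) = Mul(-4, Rational(-496, 7)) = Rational(1984, 7) ≈ 283.43)
Add(Mul(-150, j), 118) = Add(Mul(-150, Rational(1984, 7)), 118) = Add(Rational(-297600, 7), 118) = Rational(-296774, 7)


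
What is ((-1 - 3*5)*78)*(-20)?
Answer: 24960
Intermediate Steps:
((-1 - 3*5)*78)*(-20) = ((-1 - 15)*78)*(-20) = -16*78*(-20) = -1248*(-20) = 24960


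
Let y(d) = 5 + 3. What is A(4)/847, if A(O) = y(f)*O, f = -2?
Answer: 32/847 ≈ 0.037780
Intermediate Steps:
y(d) = 8
A(O) = 8*O
A(4)/847 = (8*4)/847 = 32*(1/847) = 32/847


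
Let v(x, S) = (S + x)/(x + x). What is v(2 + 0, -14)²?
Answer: 9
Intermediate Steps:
v(x, S) = (S + x)/(2*x) (v(x, S) = (S + x)/((2*x)) = (S + x)*(1/(2*x)) = (S + x)/(2*x))
v(2 + 0, -14)² = ((-14 + (2 + 0))/(2*(2 + 0)))² = ((½)*(-14 + 2)/2)² = ((½)*(½)*(-12))² = (-3)² = 9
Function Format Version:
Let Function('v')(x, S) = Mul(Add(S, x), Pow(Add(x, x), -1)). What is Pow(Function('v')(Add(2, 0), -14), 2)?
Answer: 9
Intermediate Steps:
Function('v')(x, S) = Mul(Rational(1, 2), Pow(x, -1), Add(S, x)) (Function('v')(x, S) = Mul(Add(S, x), Pow(Mul(2, x), -1)) = Mul(Add(S, x), Mul(Rational(1, 2), Pow(x, -1))) = Mul(Rational(1, 2), Pow(x, -1), Add(S, x)))
Pow(Function('v')(Add(2, 0), -14), 2) = Pow(Mul(Rational(1, 2), Pow(Add(2, 0), -1), Add(-14, Add(2, 0))), 2) = Pow(Mul(Rational(1, 2), Pow(2, -1), Add(-14, 2)), 2) = Pow(Mul(Rational(1, 2), Rational(1, 2), -12), 2) = Pow(-3, 2) = 9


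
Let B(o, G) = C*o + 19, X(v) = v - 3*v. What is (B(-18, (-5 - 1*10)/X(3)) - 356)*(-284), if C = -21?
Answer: -11644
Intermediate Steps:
X(v) = -2*v
B(o, G) = 19 - 21*o (B(o, G) = -21*o + 19 = 19 - 21*o)
(B(-18, (-5 - 1*10)/X(3)) - 356)*(-284) = ((19 - 21*(-18)) - 356)*(-284) = ((19 + 378) - 356)*(-284) = (397 - 356)*(-284) = 41*(-284) = -11644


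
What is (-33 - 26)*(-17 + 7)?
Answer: 590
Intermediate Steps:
(-33 - 26)*(-17 + 7) = -59*(-10) = 590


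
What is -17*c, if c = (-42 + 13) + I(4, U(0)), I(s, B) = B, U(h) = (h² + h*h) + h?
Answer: 493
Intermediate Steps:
U(h) = h + 2*h² (U(h) = (h² + h²) + h = 2*h² + h = h + 2*h²)
c = -29 (c = (-42 + 13) + 0*(1 + 2*0) = -29 + 0*(1 + 0) = -29 + 0*1 = -29 + 0 = -29)
-17*c = -17*(-29) = 493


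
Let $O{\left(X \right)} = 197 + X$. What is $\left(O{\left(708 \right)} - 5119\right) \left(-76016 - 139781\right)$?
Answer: $909368558$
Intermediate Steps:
$\left(O{\left(708 \right)} - 5119\right) \left(-76016 - 139781\right) = \left(\left(197 + 708\right) - 5119\right) \left(-76016 - 139781\right) = \left(905 - 5119\right) \left(-215797\right) = \left(-4214\right) \left(-215797\right) = 909368558$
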